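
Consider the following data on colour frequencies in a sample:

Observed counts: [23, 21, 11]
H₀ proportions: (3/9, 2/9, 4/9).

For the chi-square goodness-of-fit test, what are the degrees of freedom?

df = k − 1 = 3 − 1 = 2

degrees of freedom = 2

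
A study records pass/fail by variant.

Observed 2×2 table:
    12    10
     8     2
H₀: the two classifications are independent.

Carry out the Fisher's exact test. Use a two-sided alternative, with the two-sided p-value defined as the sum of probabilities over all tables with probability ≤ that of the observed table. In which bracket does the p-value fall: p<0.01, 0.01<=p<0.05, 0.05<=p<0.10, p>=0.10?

p-value bracket: p>=0.10

Margins: r₁=22, r₂=10, c₁=20, c₂=12, n=32
p_obs = C(22,12)·C(10,8)/C(32,20); sum pmf over tables with pmf ≤ p_obs
p-value (two-sided) = 0.24790
→ bracket: p>=0.10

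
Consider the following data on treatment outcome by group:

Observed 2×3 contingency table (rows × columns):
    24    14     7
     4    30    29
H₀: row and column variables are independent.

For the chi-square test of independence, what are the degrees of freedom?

degrees of freedom = 2

df = (r−1)(c−1) = (2−1)·(3−1) = 2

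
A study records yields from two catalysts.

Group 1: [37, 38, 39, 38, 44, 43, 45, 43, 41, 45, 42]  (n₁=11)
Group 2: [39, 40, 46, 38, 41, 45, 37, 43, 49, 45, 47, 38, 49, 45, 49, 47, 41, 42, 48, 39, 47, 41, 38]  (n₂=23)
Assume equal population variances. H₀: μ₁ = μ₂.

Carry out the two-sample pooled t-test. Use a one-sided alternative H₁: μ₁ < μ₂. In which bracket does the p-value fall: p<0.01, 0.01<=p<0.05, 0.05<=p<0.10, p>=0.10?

x̄₁=41.364, s₁=2.942, n₁=11
x̄₂=43.217, s₂=4.078, n₂=23
s_p² = [10·2.942² + 22·4.078²]/32 = 14.1393
SE = √(s_p²·(1/11+1/23)) = 1.3785
t = (41.364−43.217)/1.3785 = -1.3448
df = 32
p-value (one-sided, H₁ less) = 0.09407
→ bracket: 0.05<=p<0.10

p-value bracket: 0.05<=p<0.10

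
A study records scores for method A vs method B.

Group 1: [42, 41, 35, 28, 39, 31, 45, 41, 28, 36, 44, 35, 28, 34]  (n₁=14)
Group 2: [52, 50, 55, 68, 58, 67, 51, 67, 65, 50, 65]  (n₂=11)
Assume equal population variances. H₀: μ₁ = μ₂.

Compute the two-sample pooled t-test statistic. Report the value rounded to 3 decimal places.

x̄₁=36.214, s₁=5.964, n₁=14
x̄₂=58.909, s₂=7.569, n₂=11
s_p² = [13·5.964² + 10·7.569²]/23 = 45.0116
SE = √(s_p²·(1/14+1/11)) = 2.7032
t = (36.214−58.909)/2.7032 = -8.3957
df = 23

test statistic = -8.396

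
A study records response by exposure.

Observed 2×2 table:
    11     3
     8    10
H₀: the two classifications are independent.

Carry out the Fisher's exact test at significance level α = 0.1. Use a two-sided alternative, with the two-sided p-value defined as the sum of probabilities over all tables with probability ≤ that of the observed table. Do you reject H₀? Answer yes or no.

Margins: r₁=14, r₂=18, c₁=19, c₂=13, n=32
p_obs = C(14,11)·C(18,8)/C(32,19); sum pmf over tables with pmf ≤ p_obs
p-value (two-sided) = 0.07511
At α=0.1: p < α → reject H₀

reject H₀: yes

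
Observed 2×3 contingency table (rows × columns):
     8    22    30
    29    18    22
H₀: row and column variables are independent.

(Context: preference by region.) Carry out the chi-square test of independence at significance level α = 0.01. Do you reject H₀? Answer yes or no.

reject H₀: yes

Row totals [60, 69], col totals [37, 40, 52], n=129
χ² = (8−17.21)²/17.21 + (22−18.60)²/18.60 + (30−24.19)²/24.19 + (29−19.79)²/19.79 + (18−21.40)²/21.40 + (22−27.81)²/27.81 = 12.9850
df = 2
p-value (upper-tail) = 0.00151
At α=0.01: p < α → reject H₀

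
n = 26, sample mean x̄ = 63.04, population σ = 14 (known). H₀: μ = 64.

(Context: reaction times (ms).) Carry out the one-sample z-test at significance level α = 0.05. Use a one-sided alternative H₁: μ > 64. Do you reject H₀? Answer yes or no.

SE = σ/√n = 14/√26 = 2.7456
z = (x̄−μ₀)/SE = (63.04−64)/2.7456 = -0.3496
p-value (one-sided, H₁ greater) = 0.63670
At α=0.05: p ≥ α → fail to reject H₀

reject H₀: no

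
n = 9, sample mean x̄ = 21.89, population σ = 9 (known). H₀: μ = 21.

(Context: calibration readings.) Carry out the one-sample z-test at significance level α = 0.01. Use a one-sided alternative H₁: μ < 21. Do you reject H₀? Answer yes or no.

SE = σ/√n = 9/√9 = 3.0000
z = (x̄−μ₀)/SE = (21.89−21)/3.0000 = 0.2967
p-value (one-sided, H₁ less) = 0.61664
At α=0.01: p ≥ α → fail to reject H₀

reject H₀: no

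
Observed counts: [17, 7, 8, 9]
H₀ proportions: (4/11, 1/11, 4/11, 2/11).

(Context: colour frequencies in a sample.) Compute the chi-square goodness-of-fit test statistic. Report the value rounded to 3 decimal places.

test statistic = 6.689

n = 41; E_i = n·p_i = [14.91, 3.73, 14.91, 7.45]
χ² = (17−14.91)²/14.91 + (7−3.73)²/3.73 + (8−14.91)²/14.91 + (9−7.45)²/7.45 = 6.6890
df = 3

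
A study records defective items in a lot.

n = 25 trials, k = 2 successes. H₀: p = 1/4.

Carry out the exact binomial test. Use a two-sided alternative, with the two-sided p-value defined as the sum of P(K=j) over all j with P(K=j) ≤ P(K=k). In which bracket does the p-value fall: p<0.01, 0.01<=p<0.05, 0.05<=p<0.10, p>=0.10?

Exact binomial: n=25, k=2, p₀=1/4=0.2500
P(X=j) = C(n,j)·p₀^j·(1−p₀)^(n−j); p = Σ P(X=j) over j with P(X=j) ≤ P(X=2)
p-value (two-sided) = 0.06178
→ bracket: 0.05<=p<0.10

p-value bracket: 0.05<=p<0.10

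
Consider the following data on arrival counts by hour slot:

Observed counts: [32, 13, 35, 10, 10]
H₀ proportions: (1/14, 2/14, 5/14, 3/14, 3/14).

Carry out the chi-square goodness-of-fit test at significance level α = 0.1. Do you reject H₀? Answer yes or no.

n = 100; E_i = n·p_i = [7.14, 14.29, 35.71, 21.43, 21.43]
χ² = (32−7.14)²/7.14 + (13−14.29)²/14.29 + (35−35.71)²/35.71 + (10−21.43)²/21.43 + (10−21.43)²/21.43 = 98.8233
df = 4
p-value (upper-tail) = 0.00000
At α=0.1: p < α → reject H₀

reject H₀: yes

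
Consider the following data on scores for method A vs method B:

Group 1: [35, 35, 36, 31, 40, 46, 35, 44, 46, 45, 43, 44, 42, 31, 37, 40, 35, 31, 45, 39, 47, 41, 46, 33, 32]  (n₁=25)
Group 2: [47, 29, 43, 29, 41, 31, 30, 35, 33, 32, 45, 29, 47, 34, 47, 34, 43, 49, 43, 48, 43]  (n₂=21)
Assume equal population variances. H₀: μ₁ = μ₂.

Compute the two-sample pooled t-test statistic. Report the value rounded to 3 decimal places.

test statistic = 0.261

x̄₁=39.160, s₁=5.467, n₁=25
x̄₂=38.667, s₂=7.317, n₂=21
s_p² = [24·5.467² + 20·7.317²]/44 = 40.6370
SE = √(s_p²·(1/25+1/21)) = 1.8869
t = (39.160−38.667)/1.8869 = 0.2614
df = 44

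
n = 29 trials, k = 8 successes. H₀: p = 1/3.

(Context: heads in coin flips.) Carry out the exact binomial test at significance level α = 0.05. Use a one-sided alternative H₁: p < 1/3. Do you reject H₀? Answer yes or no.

reject H₀: no

Exact binomial: n=29, k=8, p₀=1/3=0.3333
P(X≤8) from Σ C(n,i)·p₀^i·(1−p₀)^(n−i)
p-value (one-sided, H₁ less) = 0.32973
At α=0.05: p ≥ α → fail to reject H₀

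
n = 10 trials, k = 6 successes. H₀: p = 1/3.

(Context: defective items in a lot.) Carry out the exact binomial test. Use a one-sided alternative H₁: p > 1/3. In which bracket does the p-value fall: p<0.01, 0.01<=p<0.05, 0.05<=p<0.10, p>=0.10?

Exact binomial: n=10, k=6, p₀=1/3=0.3333
P(X≥6) from Σ C(n,i)·p₀^i·(1−p₀)^(n−i)
p-value (one-sided, H₁ greater) = 0.07656
→ bracket: 0.05<=p<0.10

p-value bracket: 0.05<=p<0.10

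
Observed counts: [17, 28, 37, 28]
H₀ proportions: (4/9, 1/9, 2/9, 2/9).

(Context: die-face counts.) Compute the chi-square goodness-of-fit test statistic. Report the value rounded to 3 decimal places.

test statistic = 48.134

n = 110; E_i = n·p_i = [48.89, 12.22, 24.44, 24.44]
χ² = (17−48.89)²/48.89 + (28−12.22)²/12.22 + (37−24.44)²/24.44 + (28−24.44)²/24.44 = 48.1341
df = 3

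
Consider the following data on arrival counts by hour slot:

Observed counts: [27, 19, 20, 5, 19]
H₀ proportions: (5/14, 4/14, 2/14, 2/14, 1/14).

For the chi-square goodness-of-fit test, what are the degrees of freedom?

df = k − 1 = 5 − 1 = 4

degrees of freedom = 4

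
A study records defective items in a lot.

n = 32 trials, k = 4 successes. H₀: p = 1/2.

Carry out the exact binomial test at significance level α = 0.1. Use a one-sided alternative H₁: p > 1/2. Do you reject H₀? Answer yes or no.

reject H₀: no

Exact binomial: n=32, k=4, p₀=1/2=0.5000
P(X≥4) from Σ C(n,i)·p₀^i·(1−p₀)^(n−i)
p-value (one-sided, H₁ greater) = 1.00000
At α=0.1: p ≥ α → fail to reject H₀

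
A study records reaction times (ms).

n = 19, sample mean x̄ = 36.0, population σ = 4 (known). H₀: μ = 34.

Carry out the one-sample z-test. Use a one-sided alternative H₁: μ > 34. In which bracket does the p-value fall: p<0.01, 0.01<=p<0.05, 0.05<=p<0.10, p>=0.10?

p-value bracket: 0.01<=p<0.05

SE = σ/√n = 4/√19 = 0.9177
z = (x̄−μ₀)/SE = (36.0−34)/0.9177 = 2.1794
p-value (one-sided, H₁ greater) = 0.01465
→ bracket: 0.01<=p<0.05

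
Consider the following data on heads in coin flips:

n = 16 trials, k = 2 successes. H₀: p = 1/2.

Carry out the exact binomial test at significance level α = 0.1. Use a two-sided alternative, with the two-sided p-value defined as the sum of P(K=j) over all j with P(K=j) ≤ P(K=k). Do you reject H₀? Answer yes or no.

reject H₀: yes

Exact binomial: n=16, k=2, p₀=1/2=0.5000
P(X=j) = C(n,j)·p₀^j·(1−p₀)^(n−j); p = Σ P(X=j) over j with P(X=j) ≤ P(X=2)
p-value (two-sided) = 0.00418
At α=0.1: p < α → reject H₀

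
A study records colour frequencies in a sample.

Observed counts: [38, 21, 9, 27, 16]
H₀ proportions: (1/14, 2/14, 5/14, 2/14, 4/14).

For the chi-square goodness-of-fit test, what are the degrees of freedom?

degrees of freedom = 4

df = k − 1 = 5 − 1 = 4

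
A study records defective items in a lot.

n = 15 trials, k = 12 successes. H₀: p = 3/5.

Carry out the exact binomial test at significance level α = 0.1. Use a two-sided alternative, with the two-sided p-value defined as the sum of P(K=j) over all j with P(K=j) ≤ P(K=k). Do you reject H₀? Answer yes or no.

reject H₀: no

Exact binomial: n=15, k=12, p₀=3/5=0.6000
P(X=j) = C(n,j)·p₀^j·(1−p₀)^(n−j); p = Σ P(X=j) over j with P(X=j) ≤ P(X=12)
p-value (two-sided) = 0.18555
At α=0.1: p ≥ α → fail to reject H₀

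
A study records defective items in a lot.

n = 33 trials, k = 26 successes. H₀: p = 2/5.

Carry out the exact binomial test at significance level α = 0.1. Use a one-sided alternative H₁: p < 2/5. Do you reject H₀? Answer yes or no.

reject H₀: no

Exact binomial: n=33, k=26, p₀=2/5=0.4000
P(X≤26) from Σ C(n,i)·p₀^i·(1−p₀)^(n−i)
p-value (one-sided, H₁ less) = 1.00000
At α=0.1: p ≥ α → fail to reject H₀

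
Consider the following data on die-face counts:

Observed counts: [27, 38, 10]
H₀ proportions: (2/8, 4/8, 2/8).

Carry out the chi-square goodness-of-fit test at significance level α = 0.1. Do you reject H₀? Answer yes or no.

n = 75; E_i = n·p_i = [18.75, 37.50, 18.75]
χ² = (27−18.75)²/18.75 + (38−37.50)²/37.50 + (10−18.75)²/18.75 = 7.7200
df = 2
p-value (upper-tail) = 0.02107
At α=0.1: p < α → reject H₀

reject H₀: yes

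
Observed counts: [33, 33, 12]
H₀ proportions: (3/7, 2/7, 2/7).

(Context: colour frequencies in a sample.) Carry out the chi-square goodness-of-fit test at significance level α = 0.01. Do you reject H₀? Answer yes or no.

n = 78; E_i = n·p_i = [33.43, 22.29, 22.29]
χ² = (33−33.43)²/33.43 + (33−22.29)²/22.29 + (12−22.29)²/22.29 = 9.9038
df = 2
p-value (upper-tail) = 0.00707
At α=0.01: p < α → reject H₀

reject H₀: yes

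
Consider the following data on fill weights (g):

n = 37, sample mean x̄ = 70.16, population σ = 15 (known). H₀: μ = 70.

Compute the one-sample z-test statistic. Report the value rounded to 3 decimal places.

test statistic = 0.065

SE = σ/√n = 15/√37 = 2.4660
z = (x̄−μ₀)/SE = (70.16−70)/2.4660 = 0.0649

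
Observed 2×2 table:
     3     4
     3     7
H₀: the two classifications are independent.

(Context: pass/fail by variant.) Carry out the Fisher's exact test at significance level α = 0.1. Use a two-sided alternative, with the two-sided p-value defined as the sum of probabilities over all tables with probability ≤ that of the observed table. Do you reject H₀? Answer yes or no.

Margins: r₁=7, r₂=10, c₁=6, c₂=11, n=17
p_obs = C(7,3)·C(10,3)/C(17,6); sum pmf over tables with pmf ≤ p_obs
p-value (two-sided) = 0.64367
At α=0.1: p ≥ α → fail to reject H₀

reject H₀: no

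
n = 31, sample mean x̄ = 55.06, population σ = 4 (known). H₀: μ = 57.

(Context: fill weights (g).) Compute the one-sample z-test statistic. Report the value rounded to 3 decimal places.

SE = σ/√n = 4/√31 = 0.7184
z = (x̄−μ₀)/SE = (55.06−57)/0.7184 = -2.7004

test statistic = -2.700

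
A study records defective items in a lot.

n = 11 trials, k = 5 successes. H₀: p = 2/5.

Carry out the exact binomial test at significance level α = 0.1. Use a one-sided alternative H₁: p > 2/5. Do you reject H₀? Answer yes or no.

Exact binomial: n=11, k=5, p₀=2/5=0.4000
P(X≥5) from Σ C(n,i)·p₀^i·(1−p₀)^(n−i)
p-value (one-sided, H₁ greater) = 0.46723
At α=0.1: p ≥ α → fail to reject H₀

reject H₀: no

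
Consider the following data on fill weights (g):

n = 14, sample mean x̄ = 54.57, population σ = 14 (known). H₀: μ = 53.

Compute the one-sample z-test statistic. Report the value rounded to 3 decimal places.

test statistic = 0.420

SE = σ/√n = 14/√14 = 3.7417
z = (x̄−μ₀)/SE = (54.57−53)/3.7417 = 0.4196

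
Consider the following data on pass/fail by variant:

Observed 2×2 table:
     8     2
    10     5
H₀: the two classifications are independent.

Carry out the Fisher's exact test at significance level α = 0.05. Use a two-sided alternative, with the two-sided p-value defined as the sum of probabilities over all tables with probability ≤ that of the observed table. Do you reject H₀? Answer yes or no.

reject H₀: no

Margins: r₁=10, r₂=15, c₁=18, c₂=7, n=25
p_obs = C(10,8)·C(15,10)/C(25,18); sum pmf over tables with pmf ≤ p_obs
p-value (two-sided) = 0.65925
At α=0.05: p ≥ α → fail to reject H₀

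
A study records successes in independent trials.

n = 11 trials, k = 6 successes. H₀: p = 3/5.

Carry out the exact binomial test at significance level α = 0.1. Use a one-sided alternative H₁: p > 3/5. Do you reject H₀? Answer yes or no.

reject H₀: no

Exact binomial: n=11, k=6, p₀=3/5=0.6000
P(X≥6) from Σ C(n,i)·p₀^i·(1−p₀)^(n−i)
p-value (one-sided, H₁ greater) = 0.75350
At α=0.1: p ≥ α → fail to reject H₀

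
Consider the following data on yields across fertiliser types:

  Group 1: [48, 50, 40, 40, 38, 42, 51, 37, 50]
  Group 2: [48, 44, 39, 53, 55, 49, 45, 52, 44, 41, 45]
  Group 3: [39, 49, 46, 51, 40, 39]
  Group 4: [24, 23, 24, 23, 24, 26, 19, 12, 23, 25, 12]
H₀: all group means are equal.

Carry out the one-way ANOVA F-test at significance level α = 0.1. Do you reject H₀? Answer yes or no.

Group means [44.00, 46.82, 44.00, 21.36], grand mean 38.108
SSB = Σnᵢ(x̄ᵢ−x̄)² = 4439.386; SSW = ΣΣ(x−x̄ᵢ)² = 902.182
MSB = 4439.386/3 = 1479.7952; MSW = 902.182/33 = 27.3388
F = MSB/MSW = 54.1279
df = (3, 33)
p-value (upper-tail) = 0.00000
At α=0.1: p < α → reject H₀

reject H₀: yes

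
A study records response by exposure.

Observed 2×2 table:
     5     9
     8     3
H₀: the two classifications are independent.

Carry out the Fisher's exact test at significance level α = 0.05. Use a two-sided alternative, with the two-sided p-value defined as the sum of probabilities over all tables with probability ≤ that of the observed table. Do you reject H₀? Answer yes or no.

Margins: r₁=14, r₂=11, c₁=13, c₂=12, n=25
p_obs = C(14,5)·C(11,8)/C(25,13); sum pmf over tables with pmf ≤ p_obs
p-value (two-sided) = 0.11070
At α=0.05: p ≥ α → fail to reject H₀

reject H₀: no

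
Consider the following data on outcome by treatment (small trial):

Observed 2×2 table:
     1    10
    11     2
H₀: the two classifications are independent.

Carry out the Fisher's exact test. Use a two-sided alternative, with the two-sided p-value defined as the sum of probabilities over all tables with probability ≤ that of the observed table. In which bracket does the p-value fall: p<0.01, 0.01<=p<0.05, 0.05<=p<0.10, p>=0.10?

Margins: r₁=11, r₂=13, c₁=12, c₂=12, n=24
p_obs = C(11,1)·C(13,11)/C(24,12); sum pmf over tables with pmf ≤ p_obs
p-value (two-sided) = 0.00064
→ bracket: p<0.01

p-value bracket: p<0.01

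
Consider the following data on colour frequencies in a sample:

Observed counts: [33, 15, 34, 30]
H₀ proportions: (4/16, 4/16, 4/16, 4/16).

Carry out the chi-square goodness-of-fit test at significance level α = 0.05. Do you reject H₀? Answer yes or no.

reject H₀: yes

n = 112; E_i = n·p_i = [28.00, 28.00, 28.00, 28.00]
χ² = (33−28.00)²/28.00 + (15−28.00)²/28.00 + (34−28.00)²/28.00 + (30−28.00)²/28.00 = 8.3571
df = 3
p-value (upper-tail) = 0.03918
At α=0.05: p < α → reject H₀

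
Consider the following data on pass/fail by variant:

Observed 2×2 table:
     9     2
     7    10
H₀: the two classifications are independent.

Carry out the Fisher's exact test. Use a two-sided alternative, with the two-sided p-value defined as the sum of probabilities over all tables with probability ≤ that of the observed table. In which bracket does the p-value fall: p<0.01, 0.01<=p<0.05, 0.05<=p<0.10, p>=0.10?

Margins: r₁=11, r₂=17, c₁=16, c₂=12, n=28
p_obs = C(11,9)·C(17,7)/C(28,16); sum pmf over tables with pmf ≤ p_obs
p-value (two-sided) = 0.05403
→ bracket: 0.05<=p<0.10

p-value bracket: 0.05<=p<0.10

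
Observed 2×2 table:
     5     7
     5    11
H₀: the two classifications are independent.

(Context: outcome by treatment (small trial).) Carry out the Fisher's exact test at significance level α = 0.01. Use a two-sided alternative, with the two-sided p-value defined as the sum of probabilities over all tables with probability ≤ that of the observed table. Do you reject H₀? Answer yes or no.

reject H₀: no

Margins: r₁=12, r₂=16, c₁=10, c₂=18, n=28
p_obs = C(12,5)·C(16,5)/C(28,10); sum pmf over tables with pmf ≤ p_obs
p-value (two-sided) = 0.69794
At α=0.01: p ≥ α → fail to reject H₀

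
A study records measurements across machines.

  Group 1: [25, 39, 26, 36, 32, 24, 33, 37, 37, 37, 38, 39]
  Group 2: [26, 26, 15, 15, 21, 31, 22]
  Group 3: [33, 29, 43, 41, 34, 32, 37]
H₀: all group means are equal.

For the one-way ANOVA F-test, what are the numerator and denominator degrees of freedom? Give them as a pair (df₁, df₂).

degrees of freedom = [2, 23]

k = 3 groups, N = 26 total
df = (k−1, N−k) = (3−1, 26−3) = (2, 23)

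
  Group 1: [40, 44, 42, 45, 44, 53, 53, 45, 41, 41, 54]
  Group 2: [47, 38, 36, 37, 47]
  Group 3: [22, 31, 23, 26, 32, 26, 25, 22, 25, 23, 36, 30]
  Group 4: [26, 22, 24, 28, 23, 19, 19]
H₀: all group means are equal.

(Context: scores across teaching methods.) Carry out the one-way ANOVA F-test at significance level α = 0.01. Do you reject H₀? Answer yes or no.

reject H₀: yes

Group means [45.64, 41.00, 26.75, 23.00], grand mean 33.971
SSB = Σnᵢ(x̄ᵢ−x̄)² = 3212.176; SSW = ΣΣ(x−x̄ᵢ)² = 684.795
MSB = 3212.176/3 = 1070.7253; MSW = 684.795/31 = 22.0902
F = MSB/MSW = 48.4707
df = (3, 31)
p-value (upper-tail) = 0.00000
At α=0.01: p < α → reject H₀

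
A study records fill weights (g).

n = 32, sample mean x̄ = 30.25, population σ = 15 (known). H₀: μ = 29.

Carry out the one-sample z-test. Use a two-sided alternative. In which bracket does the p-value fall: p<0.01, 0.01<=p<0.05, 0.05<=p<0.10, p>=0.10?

p-value bracket: p>=0.10

SE = σ/√n = 15/√32 = 2.6517
z = (x̄−μ₀)/SE = (30.25−29)/2.6517 = 0.4714
p-value (two-sided) = 0.63735
→ bracket: p>=0.10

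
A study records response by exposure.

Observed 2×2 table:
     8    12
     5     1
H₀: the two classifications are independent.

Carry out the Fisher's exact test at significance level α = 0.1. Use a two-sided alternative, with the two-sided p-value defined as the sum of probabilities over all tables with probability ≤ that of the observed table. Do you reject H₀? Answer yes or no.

Margins: r₁=20, r₂=6, c₁=13, c₂=13, n=26
p_obs = C(20,8)·C(6,5)/C(26,13); sum pmf over tables with pmf ≤ p_obs
p-value (two-sided) = 0.16025
At α=0.1: p ≥ α → fail to reject H₀

reject H₀: no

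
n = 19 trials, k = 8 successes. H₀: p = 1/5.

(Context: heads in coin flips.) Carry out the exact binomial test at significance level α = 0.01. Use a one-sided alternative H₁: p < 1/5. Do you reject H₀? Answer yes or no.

reject H₀: no

Exact binomial: n=19, k=8, p₀=1/5=0.2000
P(X≤8) from Σ C(n,i)·p₀^i·(1−p₀)^(n−i)
p-value (one-sided, H₁ less) = 0.99334
At α=0.01: p ≥ α → fail to reject H₀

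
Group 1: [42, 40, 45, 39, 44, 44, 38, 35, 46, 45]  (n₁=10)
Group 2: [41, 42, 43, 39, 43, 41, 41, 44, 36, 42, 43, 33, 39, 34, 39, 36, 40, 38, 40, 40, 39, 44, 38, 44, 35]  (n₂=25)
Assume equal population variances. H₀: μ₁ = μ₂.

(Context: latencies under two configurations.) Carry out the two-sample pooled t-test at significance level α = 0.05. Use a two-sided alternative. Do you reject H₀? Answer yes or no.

x̄₁=41.800, s₁=3.645, n₁=10
x̄₂=39.760, s₂=3.153, n₂=25
s_p² = [9·3.645² + 24·3.153²]/33 = 10.8533
SE = √(s_p²·(1/10+1/25)) = 1.2327
t = (41.800−39.760)/1.2327 = 1.6549
df = 33
p-value (two-sided) = 0.10742
At α=0.05: p ≥ α → fail to reject H₀

reject H₀: no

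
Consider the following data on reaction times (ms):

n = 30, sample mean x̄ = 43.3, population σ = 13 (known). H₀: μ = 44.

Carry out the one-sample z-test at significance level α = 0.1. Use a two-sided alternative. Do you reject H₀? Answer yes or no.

reject H₀: no

SE = σ/√n = 13/√30 = 2.3735
z = (x̄−μ₀)/SE = (43.3−44)/2.3735 = -0.2949
p-value (two-sided) = 0.76805
At α=0.1: p ≥ α → fail to reject H₀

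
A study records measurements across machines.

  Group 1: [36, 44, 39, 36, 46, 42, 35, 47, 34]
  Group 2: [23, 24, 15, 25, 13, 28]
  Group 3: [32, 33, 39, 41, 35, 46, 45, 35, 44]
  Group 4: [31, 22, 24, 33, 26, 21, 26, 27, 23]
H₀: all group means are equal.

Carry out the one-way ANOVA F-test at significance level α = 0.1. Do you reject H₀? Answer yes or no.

reject H₀: yes

Group means [39.89, 21.33, 38.89, 25.89], grand mean 32.424
SSB = Σnᵢ(x̄ᵢ−x̄)² = 2000.061; SSW = ΣΣ(x−x̄ᵢ)² = 736.000
MSB = 2000.061/3 = 666.6869; MSW = 736.000/29 = 25.3793
F = MSB/MSW = 26.2689
df = (3, 29)
p-value (upper-tail) = 0.00000
At α=0.1: p < α → reject H₀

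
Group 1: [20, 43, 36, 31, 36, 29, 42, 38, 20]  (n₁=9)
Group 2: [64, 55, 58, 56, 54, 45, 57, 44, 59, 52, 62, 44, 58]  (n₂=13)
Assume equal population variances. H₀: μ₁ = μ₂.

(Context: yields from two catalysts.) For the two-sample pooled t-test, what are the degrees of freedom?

degrees of freedom = 20

df = n₁ + n₂ − 2 = 9 + 13 − 2 = 20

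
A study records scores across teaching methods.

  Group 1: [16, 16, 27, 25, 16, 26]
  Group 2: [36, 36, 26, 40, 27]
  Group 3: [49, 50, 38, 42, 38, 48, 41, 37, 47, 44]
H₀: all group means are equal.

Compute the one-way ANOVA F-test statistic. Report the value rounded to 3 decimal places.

test statistic = 32.805

Group means [21.00, 33.00, 43.40], grand mean 34.524
SSB = Σnᵢ(x̄ᵢ−x̄)² = 1896.838; SSW = ΣΣ(x−x̄ᵢ)² = 520.400
MSB = 1896.838/2 = 948.4190; MSW = 520.400/18 = 28.9111
F = MSB/MSW = 32.8047
df = (2, 18)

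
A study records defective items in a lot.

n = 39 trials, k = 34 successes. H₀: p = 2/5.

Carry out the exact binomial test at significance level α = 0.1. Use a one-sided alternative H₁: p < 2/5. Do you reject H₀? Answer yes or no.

reject H₀: no

Exact binomial: n=39, k=34, p₀=2/5=0.4000
P(X≤34) from Σ C(n,i)·p₀^i·(1−p₀)^(n−i)
p-value (one-sided, H₁ less) = 1.00000
At α=0.1: p ≥ α → fail to reject H₀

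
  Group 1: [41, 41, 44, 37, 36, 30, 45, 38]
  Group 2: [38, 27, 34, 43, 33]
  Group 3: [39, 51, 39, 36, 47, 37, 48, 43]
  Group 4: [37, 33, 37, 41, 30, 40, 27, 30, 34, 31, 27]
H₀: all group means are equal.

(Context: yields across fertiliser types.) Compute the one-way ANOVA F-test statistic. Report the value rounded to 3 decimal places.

Group means [39.00, 35.00, 42.50, 33.36], grand mean 37.312
SSB = Σnᵢ(x̄ᵢ−x̄)² = 436.330; SSW = ΣΣ(x−x̄ᵢ)² = 764.545
MSB = 436.330/3 = 145.4432; MSW = 764.545/28 = 27.3052
F = MSB/MSW = 5.3266
df = (3, 28)

test statistic = 5.327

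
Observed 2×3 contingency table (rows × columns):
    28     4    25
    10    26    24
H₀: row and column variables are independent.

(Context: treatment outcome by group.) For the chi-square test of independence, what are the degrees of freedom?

degrees of freedom = 2

df = (r−1)(c−1) = (2−1)·(3−1) = 2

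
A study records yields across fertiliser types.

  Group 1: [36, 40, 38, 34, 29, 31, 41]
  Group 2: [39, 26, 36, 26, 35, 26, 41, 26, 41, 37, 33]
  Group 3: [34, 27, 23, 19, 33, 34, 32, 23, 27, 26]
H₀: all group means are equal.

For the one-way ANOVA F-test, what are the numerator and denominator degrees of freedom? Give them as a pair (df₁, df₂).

degrees of freedom = [2, 25]

k = 3 groups, N = 28 total
df = (k−1, N−k) = (3−1, 28−3) = (2, 25)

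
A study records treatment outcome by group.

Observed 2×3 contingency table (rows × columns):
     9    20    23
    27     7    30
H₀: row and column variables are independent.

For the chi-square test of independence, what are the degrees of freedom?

df = (r−1)(c−1) = (2−1)·(3−1) = 2

degrees of freedom = 2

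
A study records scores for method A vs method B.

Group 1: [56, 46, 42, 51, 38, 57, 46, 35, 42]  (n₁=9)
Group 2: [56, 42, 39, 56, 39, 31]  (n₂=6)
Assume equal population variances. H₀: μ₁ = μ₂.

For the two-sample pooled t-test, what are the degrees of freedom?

degrees of freedom = 13

df = n₁ + n₂ − 2 = 9 + 6 − 2 = 13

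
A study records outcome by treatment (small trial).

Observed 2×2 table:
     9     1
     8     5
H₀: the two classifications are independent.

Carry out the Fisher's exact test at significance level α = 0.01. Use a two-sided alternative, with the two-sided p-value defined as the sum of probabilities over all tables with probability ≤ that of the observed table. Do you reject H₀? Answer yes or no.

reject H₀: no

Margins: r₁=10, r₂=13, c₁=17, c₂=6, n=23
p_obs = C(10,9)·C(13,8)/C(23,17); sum pmf over tables with pmf ≤ p_obs
p-value (two-sided) = 0.17902
At α=0.01: p ≥ α → fail to reject H₀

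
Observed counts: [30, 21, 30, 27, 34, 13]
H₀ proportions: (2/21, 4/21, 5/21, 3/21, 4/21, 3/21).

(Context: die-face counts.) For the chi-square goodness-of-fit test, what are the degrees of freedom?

df = k − 1 = 6 − 1 = 5

degrees of freedom = 5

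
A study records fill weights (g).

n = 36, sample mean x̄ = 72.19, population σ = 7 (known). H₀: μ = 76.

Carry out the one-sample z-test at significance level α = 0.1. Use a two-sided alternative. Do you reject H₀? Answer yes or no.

SE = σ/√n = 7/√36 = 1.1667
z = (x̄−μ₀)/SE = (72.19−76)/1.1667 = -3.2657
p-value (two-sided) = 0.00109
At α=0.1: p < α → reject H₀

reject H₀: yes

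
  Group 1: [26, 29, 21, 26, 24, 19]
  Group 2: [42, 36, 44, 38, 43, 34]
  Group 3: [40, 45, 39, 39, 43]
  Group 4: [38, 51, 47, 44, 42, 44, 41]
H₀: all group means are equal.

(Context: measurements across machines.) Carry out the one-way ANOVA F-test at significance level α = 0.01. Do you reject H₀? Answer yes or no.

Group means [24.17, 39.50, 41.20, 43.86], grand mean 37.292
SSB = Σnᵢ(x̄ᵢ−x̄)² = 1440.968; SSW = ΣΣ(x−x̄ᵢ)² = 285.990
MSB = 1440.968/3 = 480.3226; MSW = 285.990/20 = 14.2995
F = MSB/MSW = 33.5901
df = (3, 20)
p-value (upper-tail) = 0.00000
At α=0.01: p < α → reject H₀

reject H₀: yes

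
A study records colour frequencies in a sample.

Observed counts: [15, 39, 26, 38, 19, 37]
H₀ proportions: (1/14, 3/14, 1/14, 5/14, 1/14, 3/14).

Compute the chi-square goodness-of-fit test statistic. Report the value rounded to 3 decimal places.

test statistic = 28.287

n = 174; E_i = n·p_i = [12.43, 37.29, 12.43, 62.14, 12.43, 37.29]
χ² = (15−12.43)²/12.43 + (39−37.29)²/37.29 + (26−12.43)²/12.43 + (38−62.14)²/62.14 + (19−12.43)²/12.43 + (37−37.29)²/37.29 = 28.2866
df = 5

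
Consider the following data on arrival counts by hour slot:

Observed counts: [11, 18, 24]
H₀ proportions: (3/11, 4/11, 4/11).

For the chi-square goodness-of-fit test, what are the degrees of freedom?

degrees of freedom = 2

df = k − 1 = 3 − 1 = 2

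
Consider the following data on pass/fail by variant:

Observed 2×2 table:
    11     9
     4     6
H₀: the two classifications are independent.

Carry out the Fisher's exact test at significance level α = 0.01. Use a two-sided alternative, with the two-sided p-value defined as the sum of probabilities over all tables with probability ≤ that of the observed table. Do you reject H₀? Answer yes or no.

Margins: r₁=20, r₂=10, c₁=15, c₂=15, n=30
p_obs = C(20,11)·C(10,4)/C(30,15); sum pmf over tables with pmf ≤ p_obs
p-value (two-sided) = 0.69985
At α=0.01: p ≥ α → fail to reject H₀

reject H₀: no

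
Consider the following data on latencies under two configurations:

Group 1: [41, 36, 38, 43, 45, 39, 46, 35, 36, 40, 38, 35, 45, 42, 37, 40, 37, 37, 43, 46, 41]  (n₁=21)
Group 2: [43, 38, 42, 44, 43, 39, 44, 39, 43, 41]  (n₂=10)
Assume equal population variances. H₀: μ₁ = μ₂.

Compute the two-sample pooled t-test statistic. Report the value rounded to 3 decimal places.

test statistic = -1.277

x̄₁=40.000, s₁=3.633, n₁=21
x̄₂=41.600, s₂=2.221, n₂=10
s_p² = [20·3.633² + 9·2.221²]/29 = 10.6345
SE = √(s_p²·(1/21+1/10)) = 1.2529
t = (40.000−41.600)/1.2529 = -1.2770
df = 29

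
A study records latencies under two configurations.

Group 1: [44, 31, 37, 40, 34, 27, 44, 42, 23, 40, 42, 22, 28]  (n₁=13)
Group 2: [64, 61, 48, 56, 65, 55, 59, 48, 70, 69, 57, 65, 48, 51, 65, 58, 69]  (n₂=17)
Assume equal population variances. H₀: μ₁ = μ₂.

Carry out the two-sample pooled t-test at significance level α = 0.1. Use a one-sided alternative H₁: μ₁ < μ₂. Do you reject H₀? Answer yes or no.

reject H₀: yes

x̄₁=34.923, s₁=7.942, n₁=13
x̄₂=59.294, s₂=7.556, n₂=17
s_p² = [12·7.942² + 16·7.556²]/28 = 59.6590
SE = √(s_p²·(1/13+1/17)) = 2.8458
t = (34.923−59.294)/2.8458 = -8.5639
df = 28
p-value (one-sided, H₁ less) = 0.00000
At α=0.1: p < α → reject H₀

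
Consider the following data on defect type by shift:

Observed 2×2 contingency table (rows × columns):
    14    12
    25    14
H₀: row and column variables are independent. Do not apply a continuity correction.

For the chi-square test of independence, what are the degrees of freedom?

df = (r−1)(c−1) = (2−1)·(2−1) = 1

degrees of freedom = 1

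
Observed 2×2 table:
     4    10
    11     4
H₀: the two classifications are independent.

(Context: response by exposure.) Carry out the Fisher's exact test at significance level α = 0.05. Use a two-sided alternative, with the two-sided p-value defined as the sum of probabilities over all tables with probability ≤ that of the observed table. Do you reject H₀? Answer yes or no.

reject H₀: yes

Margins: r₁=14, r₂=15, c₁=15, c₂=14, n=29
p_obs = C(14,4)·C(15,11)/C(29,15); sum pmf over tables with pmf ≤ p_obs
p-value (two-sided) = 0.02684
At α=0.05: p < α → reject H₀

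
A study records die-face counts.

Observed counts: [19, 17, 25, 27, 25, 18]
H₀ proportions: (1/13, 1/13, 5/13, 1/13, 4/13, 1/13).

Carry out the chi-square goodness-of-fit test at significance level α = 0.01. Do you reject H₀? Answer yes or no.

reject H₀: yes

n = 131; E_i = n·p_i = [10.08, 10.08, 50.38, 10.08, 40.31, 10.08]
χ² = (19−10.08)²/10.08 + (17−10.08)²/10.08 + (25−50.38)²/50.38 + (27−10.08)²/10.08 + (25−40.31)²/40.31 + (18−10.08)²/10.08 = 65.9103
df = 5
p-value (upper-tail) = 0.00000
At α=0.01: p < α → reject H₀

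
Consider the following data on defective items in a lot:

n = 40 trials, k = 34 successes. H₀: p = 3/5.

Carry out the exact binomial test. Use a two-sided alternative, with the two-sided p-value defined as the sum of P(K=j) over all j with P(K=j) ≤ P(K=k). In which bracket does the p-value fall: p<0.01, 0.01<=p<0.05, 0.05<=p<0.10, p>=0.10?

p-value bracket: p<0.01

Exact binomial: n=40, k=34, p₀=3/5=0.6000
P(X=j) = C(n,j)·p₀^j·(1−p₀)^(n−j); p = Σ P(X=j) over j with P(X=j) ≤ P(X=34)
p-value (two-sided) = 0.00100
→ bracket: p<0.01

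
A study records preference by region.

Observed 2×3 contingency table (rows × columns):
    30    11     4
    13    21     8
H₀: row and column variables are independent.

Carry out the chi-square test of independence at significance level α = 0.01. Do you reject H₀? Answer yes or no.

Row totals [45, 42], col totals [43, 32, 12], n=87
χ² = (30−22.24)²/22.24 + (11−16.55)²/16.55 + (4−6.21)²/6.21 + (13−20.76)²/20.76 + (21−15.45)²/15.45 + (8−5.79)²/5.79 = 11.0890
df = 2
p-value (upper-tail) = 0.00391
At α=0.01: p < α → reject H₀

reject H₀: yes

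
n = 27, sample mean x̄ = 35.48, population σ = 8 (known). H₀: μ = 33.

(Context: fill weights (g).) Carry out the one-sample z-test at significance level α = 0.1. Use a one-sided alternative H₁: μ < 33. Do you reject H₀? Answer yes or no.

reject H₀: no

SE = σ/√n = 8/√27 = 1.5396
z = (x̄−μ₀)/SE = (35.48−33)/1.5396 = 1.6108
p-value (one-sided, H₁ less) = 0.94639
At α=0.1: p ≥ α → fail to reject H₀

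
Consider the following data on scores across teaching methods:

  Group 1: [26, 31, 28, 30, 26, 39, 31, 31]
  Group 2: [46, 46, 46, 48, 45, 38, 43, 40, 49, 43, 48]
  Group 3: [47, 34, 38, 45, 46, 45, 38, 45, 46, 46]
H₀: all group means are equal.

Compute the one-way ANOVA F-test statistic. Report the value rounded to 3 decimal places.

test statistic = 33.622

Group means [30.25, 44.73, 43.00], grand mean 40.138
SSB = Σnᵢ(x̄ᵢ−x̄)² = 1095.766; SSW = ΣΣ(x−x̄ᵢ)² = 423.682
MSB = 1095.766/2 = 547.8832; MSW = 423.682/26 = 16.2955
F = MSB/MSW = 33.6218
df = (2, 26)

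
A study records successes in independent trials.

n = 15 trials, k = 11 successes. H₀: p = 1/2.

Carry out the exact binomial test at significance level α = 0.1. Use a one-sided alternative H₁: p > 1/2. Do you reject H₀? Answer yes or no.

Exact binomial: n=15, k=11, p₀=1/2=0.5000
P(X≥11) from Σ C(n,i)·p₀^i·(1−p₀)^(n−i)
p-value (one-sided, H₁ greater) = 0.05923
At α=0.1: p < α → reject H₀

reject H₀: yes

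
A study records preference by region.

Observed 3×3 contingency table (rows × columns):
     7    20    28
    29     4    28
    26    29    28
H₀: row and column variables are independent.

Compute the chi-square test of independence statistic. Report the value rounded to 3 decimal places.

Row totals [55, 61, 83], col totals [62, 53, 84], n=199
χ² = (7−17.14)²/17.14 + (20−14.65)²/14.65 + (28−23.22)²/23.22 + (29−19.01)²/19.01 + (4−16.25)²/16.25 + (28−25.75)²/25.75 + (26−25.86)²/25.86 + (29−22.11)²/22.11 + (28−35.04)²/35.04 = 27.1844
df = 4

test statistic = 27.184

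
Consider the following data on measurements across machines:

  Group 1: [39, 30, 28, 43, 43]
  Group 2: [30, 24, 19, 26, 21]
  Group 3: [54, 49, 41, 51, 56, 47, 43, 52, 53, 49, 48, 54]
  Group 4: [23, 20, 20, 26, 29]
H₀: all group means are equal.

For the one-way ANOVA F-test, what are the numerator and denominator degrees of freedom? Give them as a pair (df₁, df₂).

k = 4 groups, N = 27 total
df = (k−1, N−k) = (4−1, 27−4) = (3, 23)

degrees of freedom = [3, 23]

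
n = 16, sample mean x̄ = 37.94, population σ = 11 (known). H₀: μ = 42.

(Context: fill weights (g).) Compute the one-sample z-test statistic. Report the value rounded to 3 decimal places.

test statistic = -1.476

SE = σ/√n = 11/√16 = 2.7500
z = (x̄−μ₀)/SE = (37.94−42)/2.7500 = -1.4764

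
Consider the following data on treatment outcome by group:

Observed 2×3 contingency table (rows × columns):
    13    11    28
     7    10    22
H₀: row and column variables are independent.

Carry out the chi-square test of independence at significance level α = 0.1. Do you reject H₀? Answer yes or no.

reject H₀: no

Row totals [52, 39], col totals [20, 21, 50], n=91
χ² = (13−11.43)²/11.43 + (11−12.00)²/12.00 + (28−28.57)²/28.57 + (7−8.57)²/8.57 + (10−9.00)²/9.00 + (22−21.43)²/21.43 = 0.7253
df = 2
p-value (upper-tail) = 0.69584
At α=0.1: p ≥ α → fail to reject H₀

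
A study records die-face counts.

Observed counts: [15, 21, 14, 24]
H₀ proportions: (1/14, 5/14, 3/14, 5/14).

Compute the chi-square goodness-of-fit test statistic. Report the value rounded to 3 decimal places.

test statistic = 19.409

n = 74; E_i = n·p_i = [5.29, 26.43, 15.86, 26.43]
χ² = (15−5.29)²/5.29 + (21−26.43)²/26.43 + (14−15.86)²/15.86 + (24−26.43)²/26.43 = 19.4090
df = 3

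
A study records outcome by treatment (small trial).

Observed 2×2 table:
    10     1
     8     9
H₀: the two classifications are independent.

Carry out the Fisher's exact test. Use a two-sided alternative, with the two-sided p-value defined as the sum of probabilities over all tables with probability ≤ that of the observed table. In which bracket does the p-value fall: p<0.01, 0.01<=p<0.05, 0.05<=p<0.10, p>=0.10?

Margins: r₁=11, r₂=17, c₁=18, c₂=10, n=28
p_obs = C(11,10)·C(17,8)/C(28,18); sum pmf over tables with pmf ≤ p_obs
p-value (two-sided) = 0.04074
→ bracket: 0.01<=p<0.05

p-value bracket: 0.01<=p<0.05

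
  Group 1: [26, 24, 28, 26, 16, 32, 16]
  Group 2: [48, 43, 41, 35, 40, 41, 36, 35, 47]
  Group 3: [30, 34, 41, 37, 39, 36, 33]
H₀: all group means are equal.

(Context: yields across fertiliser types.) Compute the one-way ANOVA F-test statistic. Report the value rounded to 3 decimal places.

test statistic = 23.081

Group means [24.00, 40.67, 35.71], grand mean 34.087
SSB = Σnᵢ(x̄ᵢ−x̄)² = 1120.398; SSW = ΣΣ(x−x̄ᵢ)² = 485.429
MSB = 1120.398/2 = 560.1988; MSW = 485.429/20 = 24.2714
F = MSB/MSW = 23.0806
df = (2, 20)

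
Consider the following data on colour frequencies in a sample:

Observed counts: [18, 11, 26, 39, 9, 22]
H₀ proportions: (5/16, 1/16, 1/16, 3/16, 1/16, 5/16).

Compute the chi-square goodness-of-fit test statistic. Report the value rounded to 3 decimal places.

test statistic = 72.965

n = 125; E_i = n·p_i = [39.06, 7.81, 7.81, 23.44, 7.81, 39.06]
χ² = (18−39.06)²/39.06 + (11−7.81)²/7.81 + (26−7.81)²/7.81 + (39−23.44)²/23.44 + (9−7.81)²/7.81 + (22−39.06)²/39.06 = 72.9648
df = 5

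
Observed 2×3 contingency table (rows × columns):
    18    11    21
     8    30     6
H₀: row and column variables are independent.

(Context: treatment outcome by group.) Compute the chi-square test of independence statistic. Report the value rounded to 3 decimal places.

test statistic = 20.686

Row totals [50, 44], col totals [26, 41, 27], n=94
χ² = (18−13.83)²/13.83 + (11−21.81)²/21.81 + (21−14.36)²/14.36 + (8−12.17)²/12.17 + (30−19.19)²/19.19 + (6−12.64)²/12.64 = 20.6857
df = 2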